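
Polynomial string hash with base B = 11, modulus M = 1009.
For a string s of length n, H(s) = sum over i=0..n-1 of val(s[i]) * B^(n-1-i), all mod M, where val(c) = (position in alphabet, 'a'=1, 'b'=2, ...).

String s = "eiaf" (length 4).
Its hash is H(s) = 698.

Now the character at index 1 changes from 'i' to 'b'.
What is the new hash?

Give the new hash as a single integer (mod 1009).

val('i') = 9, val('b') = 2
Position k = 1, exponent = n-1-k = 2
B^2 mod M = 11^2 mod 1009 = 121
Delta = (2 - 9) * 121 mod 1009 = 162
New hash = (698 + 162) mod 1009 = 860

Answer: 860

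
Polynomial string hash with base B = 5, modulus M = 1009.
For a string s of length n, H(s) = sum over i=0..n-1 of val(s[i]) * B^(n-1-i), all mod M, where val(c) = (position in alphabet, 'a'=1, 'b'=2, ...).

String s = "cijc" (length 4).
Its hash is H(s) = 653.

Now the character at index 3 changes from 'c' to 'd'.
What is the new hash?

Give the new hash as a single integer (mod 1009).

val('c') = 3, val('d') = 4
Position k = 3, exponent = n-1-k = 0
B^0 mod M = 5^0 mod 1009 = 1
Delta = (4 - 3) * 1 mod 1009 = 1
New hash = (653 + 1) mod 1009 = 654

Answer: 654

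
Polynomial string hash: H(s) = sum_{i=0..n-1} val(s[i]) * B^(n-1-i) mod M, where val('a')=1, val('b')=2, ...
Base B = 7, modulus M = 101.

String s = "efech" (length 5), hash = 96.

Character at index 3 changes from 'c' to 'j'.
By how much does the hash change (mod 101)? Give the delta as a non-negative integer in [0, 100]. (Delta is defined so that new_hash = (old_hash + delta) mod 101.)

Delta formula: (val(new) - val(old)) * B^(n-1-k) mod M
  val('j') - val('c') = 10 - 3 = 7
  B^(n-1-k) = 7^1 mod 101 = 7
  Delta = 7 * 7 mod 101 = 49

Answer: 49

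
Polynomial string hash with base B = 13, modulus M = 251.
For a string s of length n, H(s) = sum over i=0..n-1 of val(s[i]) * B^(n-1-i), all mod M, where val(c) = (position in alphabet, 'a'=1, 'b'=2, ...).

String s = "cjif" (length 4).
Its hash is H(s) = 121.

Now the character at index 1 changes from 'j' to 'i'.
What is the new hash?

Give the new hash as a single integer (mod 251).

val('j') = 10, val('i') = 9
Position k = 1, exponent = n-1-k = 2
B^2 mod M = 13^2 mod 251 = 169
Delta = (9 - 10) * 169 mod 251 = 82
New hash = (121 + 82) mod 251 = 203

Answer: 203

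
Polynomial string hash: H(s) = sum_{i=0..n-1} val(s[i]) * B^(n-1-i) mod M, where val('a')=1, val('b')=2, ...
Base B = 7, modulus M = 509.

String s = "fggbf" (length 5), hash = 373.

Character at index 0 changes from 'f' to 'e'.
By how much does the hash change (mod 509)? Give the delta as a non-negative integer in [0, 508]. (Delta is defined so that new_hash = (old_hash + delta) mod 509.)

Answer: 144

Derivation:
Delta formula: (val(new) - val(old)) * B^(n-1-k) mod M
  val('e') - val('f') = 5 - 6 = -1
  B^(n-1-k) = 7^4 mod 509 = 365
  Delta = -1 * 365 mod 509 = 144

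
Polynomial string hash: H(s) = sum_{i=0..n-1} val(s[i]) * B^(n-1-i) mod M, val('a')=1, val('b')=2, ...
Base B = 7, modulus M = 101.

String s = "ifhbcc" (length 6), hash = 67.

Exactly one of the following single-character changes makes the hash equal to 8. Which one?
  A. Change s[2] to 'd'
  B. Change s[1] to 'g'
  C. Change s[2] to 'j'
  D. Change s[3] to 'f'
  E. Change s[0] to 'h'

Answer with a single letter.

Answer: A

Derivation:
Option A: s[2]='h'->'d', delta=(4-8)*7^3 mod 101 = 42, hash=67+42 mod 101 = 8 <-- target
Option B: s[1]='f'->'g', delta=(7-6)*7^4 mod 101 = 78, hash=67+78 mod 101 = 44
Option C: s[2]='h'->'j', delta=(10-8)*7^3 mod 101 = 80, hash=67+80 mod 101 = 46
Option D: s[3]='b'->'f', delta=(6-2)*7^2 mod 101 = 95, hash=67+95 mod 101 = 61
Option E: s[0]='i'->'h', delta=(8-9)*7^5 mod 101 = 60, hash=67+60 mod 101 = 26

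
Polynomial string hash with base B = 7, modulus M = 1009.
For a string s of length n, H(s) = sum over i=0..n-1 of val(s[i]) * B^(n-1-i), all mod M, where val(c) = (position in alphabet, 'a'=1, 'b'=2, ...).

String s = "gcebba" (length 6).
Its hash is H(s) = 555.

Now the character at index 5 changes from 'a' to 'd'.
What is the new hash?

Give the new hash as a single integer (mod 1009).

val('a') = 1, val('d') = 4
Position k = 5, exponent = n-1-k = 0
B^0 mod M = 7^0 mod 1009 = 1
Delta = (4 - 1) * 1 mod 1009 = 3
New hash = (555 + 3) mod 1009 = 558

Answer: 558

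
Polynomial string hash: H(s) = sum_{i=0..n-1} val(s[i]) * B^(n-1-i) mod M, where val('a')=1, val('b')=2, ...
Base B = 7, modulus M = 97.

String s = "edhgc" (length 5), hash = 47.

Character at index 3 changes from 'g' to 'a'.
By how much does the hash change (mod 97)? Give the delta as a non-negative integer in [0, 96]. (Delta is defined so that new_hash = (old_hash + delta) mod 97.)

Answer: 55

Derivation:
Delta formula: (val(new) - val(old)) * B^(n-1-k) mod M
  val('a') - val('g') = 1 - 7 = -6
  B^(n-1-k) = 7^1 mod 97 = 7
  Delta = -6 * 7 mod 97 = 55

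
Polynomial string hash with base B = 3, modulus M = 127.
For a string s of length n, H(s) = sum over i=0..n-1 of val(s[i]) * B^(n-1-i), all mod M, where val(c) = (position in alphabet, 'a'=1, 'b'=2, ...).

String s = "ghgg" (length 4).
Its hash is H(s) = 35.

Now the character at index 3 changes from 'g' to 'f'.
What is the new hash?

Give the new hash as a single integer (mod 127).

Answer: 34

Derivation:
val('g') = 7, val('f') = 6
Position k = 3, exponent = n-1-k = 0
B^0 mod M = 3^0 mod 127 = 1
Delta = (6 - 7) * 1 mod 127 = 126
New hash = (35 + 126) mod 127 = 34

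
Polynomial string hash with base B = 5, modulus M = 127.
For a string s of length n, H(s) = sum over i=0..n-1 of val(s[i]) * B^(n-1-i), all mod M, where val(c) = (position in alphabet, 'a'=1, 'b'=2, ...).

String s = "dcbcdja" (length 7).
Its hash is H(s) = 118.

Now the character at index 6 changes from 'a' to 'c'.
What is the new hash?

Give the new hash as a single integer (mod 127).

val('a') = 1, val('c') = 3
Position k = 6, exponent = n-1-k = 0
B^0 mod M = 5^0 mod 127 = 1
Delta = (3 - 1) * 1 mod 127 = 2
New hash = (118 + 2) mod 127 = 120

Answer: 120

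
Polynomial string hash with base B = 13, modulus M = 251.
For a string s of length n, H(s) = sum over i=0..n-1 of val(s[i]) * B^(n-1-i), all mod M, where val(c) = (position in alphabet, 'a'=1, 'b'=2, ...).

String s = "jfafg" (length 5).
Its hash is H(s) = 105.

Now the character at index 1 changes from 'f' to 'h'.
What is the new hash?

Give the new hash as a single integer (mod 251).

Answer: 232

Derivation:
val('f') = 6, val('h') = 8
Position k = 1, exponent = n-1-k = 3
B^3 mod M = 13^3 mod 251 = 189
Delta = (8 - 6) * 189 mod 251 = 127
New hash = (105 + 127) mod 251 = 232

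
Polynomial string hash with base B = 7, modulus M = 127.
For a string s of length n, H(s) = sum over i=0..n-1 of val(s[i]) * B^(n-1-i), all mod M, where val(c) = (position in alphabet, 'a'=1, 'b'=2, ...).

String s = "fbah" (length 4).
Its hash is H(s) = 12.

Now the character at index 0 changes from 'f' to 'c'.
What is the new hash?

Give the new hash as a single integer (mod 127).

Answer: 126

Derivation:
val('f') = 6, val('c') = 3
Position k = 0, exponent = n-1-k = 3
B^3 mod M = 7^3 mod 127 = 89
Delta = (3 - 6) * 89 mod 127 = 114
New hash = (12 + 114) mod 127 = 126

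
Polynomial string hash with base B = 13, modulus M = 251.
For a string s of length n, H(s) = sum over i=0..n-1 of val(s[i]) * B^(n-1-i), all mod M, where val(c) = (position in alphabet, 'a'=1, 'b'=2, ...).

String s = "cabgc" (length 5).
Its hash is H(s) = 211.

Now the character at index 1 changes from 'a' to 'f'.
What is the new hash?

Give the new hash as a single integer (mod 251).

val('a') = 1, val('f') = 6
Position k = 1, exponent = n-1-k = 3
B^3 mod M = 13^3 mod 251 = 189
Delta = (6 - 1) * 189 mod 251 = 192
New hash = (211 + 192) mod 251 = 152

Answer: 152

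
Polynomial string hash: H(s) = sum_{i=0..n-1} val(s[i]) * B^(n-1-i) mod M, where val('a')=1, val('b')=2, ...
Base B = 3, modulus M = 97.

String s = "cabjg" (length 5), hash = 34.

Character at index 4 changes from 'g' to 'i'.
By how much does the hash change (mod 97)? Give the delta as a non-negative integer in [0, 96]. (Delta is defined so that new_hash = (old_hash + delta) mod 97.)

Delta formula: (val(new) - val(old)) * B^(n-1-k) mod M
  val('i') - val('g') = 9 - 7 = 2
  B^(n-1-k) = 3^0 mod 97 = 1
  Delta = 2 * 1 mod 97 = 2

Answer: 2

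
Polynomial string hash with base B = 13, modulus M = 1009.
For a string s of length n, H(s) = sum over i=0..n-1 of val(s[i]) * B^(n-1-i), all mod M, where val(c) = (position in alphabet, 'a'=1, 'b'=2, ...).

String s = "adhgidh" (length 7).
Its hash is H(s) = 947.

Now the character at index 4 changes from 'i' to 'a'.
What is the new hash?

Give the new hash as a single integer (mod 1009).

val('i') = 9, val('a') = 1
Position k = 4, exponent = n-1-k = 2
B^2 mod M = 13^2 mod 1009 = 169
Delta = (1 - 9) * 169 mod 1009 = 666
New hash = (947 + 666) mod 1009 = 604

Answer: 604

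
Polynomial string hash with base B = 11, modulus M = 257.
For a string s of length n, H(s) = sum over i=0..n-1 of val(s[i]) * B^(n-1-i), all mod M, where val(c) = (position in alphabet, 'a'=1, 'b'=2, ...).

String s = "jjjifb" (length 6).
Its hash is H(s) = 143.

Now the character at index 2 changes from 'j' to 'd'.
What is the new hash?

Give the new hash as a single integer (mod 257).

val('j') = 10, val('d') = 4
Position k = 2, exponent = n-1-k = 3
B^3 mod M = 11^3 mod 257 = 46
Delta = (4 - 10) * 46 mod 257 = 238
New hash = (143 + 238) mod 257 = 124

Answer: 124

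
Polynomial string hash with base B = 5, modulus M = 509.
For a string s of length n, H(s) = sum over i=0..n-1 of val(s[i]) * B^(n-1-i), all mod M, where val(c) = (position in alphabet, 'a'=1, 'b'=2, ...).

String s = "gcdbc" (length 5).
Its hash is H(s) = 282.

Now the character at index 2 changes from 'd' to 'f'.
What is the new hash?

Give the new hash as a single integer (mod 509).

val('d') = 4, val('f') = 6
Position k = 2, exponent = n-1-k = 2
B^2 mod M = 5^2 mod 509 = 25
Delta = (6 - 4) * 25 mod 509 = 50
New hash = (282 + 50) mod 509 = 332

Answer: 332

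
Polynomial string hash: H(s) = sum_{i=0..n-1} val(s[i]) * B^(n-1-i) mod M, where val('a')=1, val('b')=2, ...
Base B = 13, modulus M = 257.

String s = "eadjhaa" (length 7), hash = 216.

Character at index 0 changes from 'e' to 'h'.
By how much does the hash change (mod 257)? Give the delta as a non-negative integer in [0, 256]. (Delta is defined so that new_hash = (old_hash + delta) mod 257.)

Delta formula: (val(new) - val(old)) * B^(n-1-k) mod M
  val('h') - val('e') = 8 - 5 = 3
  B^(n-1-k) = 13^6 mod 257 = 92
  Delta = 3 * 92 mod 257 = 19

Answer: 19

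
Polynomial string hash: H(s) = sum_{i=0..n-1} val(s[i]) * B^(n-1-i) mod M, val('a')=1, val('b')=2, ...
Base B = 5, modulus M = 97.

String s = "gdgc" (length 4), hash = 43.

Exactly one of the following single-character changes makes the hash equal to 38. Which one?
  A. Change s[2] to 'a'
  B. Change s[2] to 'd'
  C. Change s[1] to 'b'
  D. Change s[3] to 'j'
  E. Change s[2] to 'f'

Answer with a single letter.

Answer: E

Derivation:
Option A: s[2]='g'->'a', delta=(1-7)*5^1 mod 97 = 67, hash=43+67 mod 97 = 13
Option B: s[2]='g'->'d', delta=(4-7)*5^1 mod 97 = 82, hash=43+82 mod 97 = 28
Option C: s[1]='d'->'b', delta=(2-4)*5^2 mod 97 = 47, hash=43+47 mod 97 = 90
Option D: s[3]='c'->'j', delta=(10-3)*5^0 mod 97 = 7, hash=43+7 mod 97 = 50
Option E: s[2]='g'->'f', delta=(6-7)*5^1 mod 97 = 92, hash=43+92 mod 97 = 38 <-- target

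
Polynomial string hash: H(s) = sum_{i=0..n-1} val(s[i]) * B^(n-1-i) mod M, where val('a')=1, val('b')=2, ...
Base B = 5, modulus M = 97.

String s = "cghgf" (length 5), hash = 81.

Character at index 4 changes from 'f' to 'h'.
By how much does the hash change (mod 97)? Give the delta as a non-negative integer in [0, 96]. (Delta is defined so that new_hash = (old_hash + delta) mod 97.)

Delta formula: (val(new) - val(old)) * B^(n-1-k) mod M
  val('h') - val('f') = 8 - 6 = 2
  B^(n-1-k) = 5^0 mod 97 = 1
  Delta = 2 * 1 mod 97 = 2

Answer: 2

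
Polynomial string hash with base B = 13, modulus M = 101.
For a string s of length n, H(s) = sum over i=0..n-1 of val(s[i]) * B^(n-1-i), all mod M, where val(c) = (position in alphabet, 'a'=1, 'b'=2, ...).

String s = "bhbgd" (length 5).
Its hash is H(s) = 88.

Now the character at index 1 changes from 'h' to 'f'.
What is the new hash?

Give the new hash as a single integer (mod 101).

val('h') = 8, val('f') = 6
Position k = 1, exponent = n-1-k = 3
B^3 mod M = 13^3 mod 101 = 76
Delta = (6 - 8) * 76 mod 101 = 50
New hash = (88 + 50) mod 101 = 37

Answer: 37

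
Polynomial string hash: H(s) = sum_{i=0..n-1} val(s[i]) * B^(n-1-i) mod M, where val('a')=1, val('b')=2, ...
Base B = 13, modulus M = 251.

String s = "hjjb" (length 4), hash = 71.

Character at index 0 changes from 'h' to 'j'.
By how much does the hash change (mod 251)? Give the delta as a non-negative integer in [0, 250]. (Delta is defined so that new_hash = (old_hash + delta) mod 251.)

Delta formula: (val(new) - val(old)) * B^(n-1-k) mod M
  val('j') - val('h') = 10 - 8 = 2
  B^(n-1-k) = 13^3 mod 251 = 189
  Delta = 2 * 189 mod 251 = 127

Answer: 127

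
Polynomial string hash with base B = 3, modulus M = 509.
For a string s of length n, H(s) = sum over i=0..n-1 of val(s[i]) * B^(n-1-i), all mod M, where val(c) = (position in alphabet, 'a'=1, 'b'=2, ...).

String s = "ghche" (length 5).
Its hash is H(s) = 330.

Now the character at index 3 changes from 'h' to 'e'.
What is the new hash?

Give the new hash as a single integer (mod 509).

val('h') = 8, val('e') = 5
Position k = 3, exponent = n-1-k = 1
B^1 mod M = 3^1 mod 509 = 3
Delta = (5 - 8) * 3 mod 509 = 500
New hash = (330 + 500) mod 509 = 321

Answer: 321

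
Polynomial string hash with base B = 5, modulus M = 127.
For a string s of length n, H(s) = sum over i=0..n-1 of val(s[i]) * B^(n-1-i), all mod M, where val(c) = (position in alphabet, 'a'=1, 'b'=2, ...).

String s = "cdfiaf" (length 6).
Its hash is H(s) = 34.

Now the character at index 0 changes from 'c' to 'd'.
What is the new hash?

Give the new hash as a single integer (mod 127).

Answer: 111

Derivation:
val('c') = 3, val('d') = 4
Position k = 0, exponent = n-1-k = 5
B^5 mod M = 5^5 mod 127 = 77
Delta = (4 - 3) * 77 mod 127 = 77
New hash = (34 + 77) mod 127 = 111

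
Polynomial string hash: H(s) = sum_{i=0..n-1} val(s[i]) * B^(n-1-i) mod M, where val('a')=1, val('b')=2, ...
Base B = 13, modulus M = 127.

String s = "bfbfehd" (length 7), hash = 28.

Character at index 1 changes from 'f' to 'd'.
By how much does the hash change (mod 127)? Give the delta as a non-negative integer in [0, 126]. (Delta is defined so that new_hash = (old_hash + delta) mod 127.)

Delta formula: (val(new) - val(old)) * B^(n-1-k) mod M
  val('d') - val('f') = 4 - 6 = -2
  B^(n-1-k) = 13^5 mod 127 = 72
  Delta = -2 * 72 mod 127 = 110

Answer: 110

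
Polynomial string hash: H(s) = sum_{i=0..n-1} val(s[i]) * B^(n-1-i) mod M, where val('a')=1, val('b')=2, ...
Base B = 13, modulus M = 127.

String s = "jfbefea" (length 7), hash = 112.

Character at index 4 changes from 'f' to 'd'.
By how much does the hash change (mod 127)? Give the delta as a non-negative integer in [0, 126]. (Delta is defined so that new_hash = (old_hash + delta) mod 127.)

Answer: 43

Derivation:
Delta formula: (val(new) - val(old)) * B^(n-1-k) mod M
  val('d') - val('f') = 4 - 6 = -2
  B^(n-1-k) = 13^2 mod 127 = 42
  Delta = -2 * 42 mod 127 = 43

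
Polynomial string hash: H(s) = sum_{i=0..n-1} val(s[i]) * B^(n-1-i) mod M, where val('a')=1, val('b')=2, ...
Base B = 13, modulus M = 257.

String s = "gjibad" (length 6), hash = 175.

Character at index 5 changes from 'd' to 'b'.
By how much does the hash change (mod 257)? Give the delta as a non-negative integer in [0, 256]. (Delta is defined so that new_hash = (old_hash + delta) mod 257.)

Delta formula: (val(new) - val(old)) * B^(n-1-k) mod M
  val('b') - val('d') = 2 - 4 = -2
  B^(n-1-k) = 13^0 mod 257 = 1
  Delta = -2 * 1 mod 257 = 255

Answer: 255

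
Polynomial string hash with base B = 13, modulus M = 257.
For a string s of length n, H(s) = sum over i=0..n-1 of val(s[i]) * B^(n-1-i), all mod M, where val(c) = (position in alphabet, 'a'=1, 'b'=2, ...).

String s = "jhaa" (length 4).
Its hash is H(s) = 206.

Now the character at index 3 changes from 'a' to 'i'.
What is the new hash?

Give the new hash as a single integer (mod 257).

Answer: 214

Derivation:
val('a') = 1, val('i') = 9
Position k = 3, exponent = n-1-k = 0
B^0 mod M = 13^0 mod 257 = 1
Delta = (9 - 1) * 1 mod 257 = 8
New hash = (206 + 8) mod 257 = 214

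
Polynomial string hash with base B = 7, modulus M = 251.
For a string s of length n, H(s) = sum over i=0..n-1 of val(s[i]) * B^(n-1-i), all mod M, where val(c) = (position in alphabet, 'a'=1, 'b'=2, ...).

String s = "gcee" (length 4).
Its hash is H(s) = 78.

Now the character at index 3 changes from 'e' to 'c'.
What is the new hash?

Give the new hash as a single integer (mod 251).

val('e') = 5, val('c') = 3
Position k = 3, exponent = n-1-k = 0
B^0 mod M = 7^0 mod 251 = 1
Delta = (3 - 5) * 1 mod 251 = 249
New hash = (78 + 249) mod 251 = 76

Answer: 76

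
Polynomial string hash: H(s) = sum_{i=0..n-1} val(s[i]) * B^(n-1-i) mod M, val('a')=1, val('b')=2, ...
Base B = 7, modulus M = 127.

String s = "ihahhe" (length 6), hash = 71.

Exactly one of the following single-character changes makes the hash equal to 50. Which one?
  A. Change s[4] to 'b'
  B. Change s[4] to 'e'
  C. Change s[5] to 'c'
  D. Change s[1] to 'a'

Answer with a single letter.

Option A: s[4]='h'->'b', delta=(2-8)*7^1 mod 127 = 85, hash=71+85 mod 127 = 29
Option B: s[4]='h'->'e', delta=(5-8)*7^1 mod 127 = 106, hash=71+106 mod 127 = 50 <-- target
Option C: s[5]='e'->'c', delta=(3-5)*7^0 mod 127 = 125, hash=71+125 mod 127 = 69
Option D: s[1]='h'->'a', delta=(1-8)*7^4 mod 127 = 84, hash=71+84 mod 127 = 28

Answer: B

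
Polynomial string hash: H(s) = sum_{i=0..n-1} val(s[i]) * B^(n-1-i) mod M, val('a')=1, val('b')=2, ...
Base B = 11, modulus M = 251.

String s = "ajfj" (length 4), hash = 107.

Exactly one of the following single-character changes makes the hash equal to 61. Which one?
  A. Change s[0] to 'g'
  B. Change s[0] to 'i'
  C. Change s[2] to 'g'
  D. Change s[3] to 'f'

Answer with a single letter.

Option A: s[0]='a'->'g', delta=(7-1)*11^3 mod 251 = 205, hash=107+205 mod 251 = 61 <-- target
Option B: s[0]='a'->'i', delta=(9-1)*11^3 mod 251 = 106, hash=107+106 mod 251 = 213
Option C: s[2]='f'->'g', delta=(7-6)*11^1 mod 251 = 11, hash=107+11 mod 251 = 118
Option D: s[3]='j'->'f', delta=(6-10)*11^0 mod 251 = 247, hash=107+247 mod 251 = 103

Answer: A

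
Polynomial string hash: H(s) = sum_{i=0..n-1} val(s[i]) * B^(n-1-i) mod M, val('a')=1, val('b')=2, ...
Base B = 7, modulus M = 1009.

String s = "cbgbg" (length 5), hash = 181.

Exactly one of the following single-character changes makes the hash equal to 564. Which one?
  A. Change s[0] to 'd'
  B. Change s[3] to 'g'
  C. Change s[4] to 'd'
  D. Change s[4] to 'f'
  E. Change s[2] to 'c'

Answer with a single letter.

Option A: s[0]='c'->'d', delta=(4-3)*7^4 mod 1009 = 383, hash=181+383 mod 1009 = 564 <-- target
Option B: s[3]='b'->'g', delta=(7-2)*7^1 mod 1009 = 35, hash=181+35 mod 1009 = 216
Option C: s[4]='g'->'d', delta=(4-7)*7^0 mod 1009 = 1006, hash=181+1006 mod 1009 = 178
Option D: s[4]='g'->'f', delta=(6-7)*7^0 mod 1009 = 1008, hash=181+1008 mod 1009 = 180
Option E: s[2]='g'->'c', delta=(3-7)*7^2 mod 1009 = 813, hash=181+813 mod 1009 = 994

Answer: A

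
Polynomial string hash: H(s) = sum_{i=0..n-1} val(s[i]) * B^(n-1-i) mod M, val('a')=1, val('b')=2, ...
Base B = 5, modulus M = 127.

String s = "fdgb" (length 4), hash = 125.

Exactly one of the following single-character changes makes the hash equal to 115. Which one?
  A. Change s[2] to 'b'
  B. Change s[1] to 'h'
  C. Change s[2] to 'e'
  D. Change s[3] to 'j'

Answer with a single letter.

Option A: s[2]='g'->'b', delta=(2-7)*5^1 mod 127 = 102, hash=125+102 mod 127 = 100
Option B: s[1]='d'->'h', delta=(8-4)*5^2 mod 127 = 100, hash=125+100 mod 127 = 98
Option C: s[2]='g'->'e', delta=(5-7)*5^1 mod 127 = 117, hash=125+117 mod 127 = 115 <-- target
Option D: s[3]='b'->'j', delta=(10-2)*5^0 mod 127 = 8, hash=125+8 mod 127 = 6

Answer: C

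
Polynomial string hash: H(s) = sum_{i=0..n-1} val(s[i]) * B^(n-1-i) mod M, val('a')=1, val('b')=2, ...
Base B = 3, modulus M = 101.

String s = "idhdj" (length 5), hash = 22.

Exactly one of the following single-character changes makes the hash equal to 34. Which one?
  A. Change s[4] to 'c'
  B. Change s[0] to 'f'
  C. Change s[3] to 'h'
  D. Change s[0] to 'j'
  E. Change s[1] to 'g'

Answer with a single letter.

Answer: C

Derivation:
Option A: s[4]='j'->'c', delta=(3-10)*3^0 mod 101 = 94, hash=22+94 mod 101 = 15
Option B: s[0]='i'->'f', delta=(6-9)*3^4 mod 101 = 60, hash=22+60 mod 101 = 82
Option C: s[3]='d'->'h', delta=(8-4)*3^1 mod 101 = 12, hash=22+12 mod 101 = 34 <-- target
Option D: s[0]='i'->'j', delta=(10-9)*3^4 mod 101 = 81, hash=22+81 mod 101 = 2
Option E: s[1]='d'->'g', delta=(7-4)*3^3 mod 101 = 81, hash=22+81 mod 101 = 2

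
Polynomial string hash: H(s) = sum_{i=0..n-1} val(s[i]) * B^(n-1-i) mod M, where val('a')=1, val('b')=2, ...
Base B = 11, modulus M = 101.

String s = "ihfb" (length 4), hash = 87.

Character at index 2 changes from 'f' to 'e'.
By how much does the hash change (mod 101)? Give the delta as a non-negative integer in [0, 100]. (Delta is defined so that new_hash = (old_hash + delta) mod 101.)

Answer: 90

Derivation:
Delta formula: (val(new) - val(old)) * B^(n-1-k) mod M
  val('e') - val('f') = 5 - 6 = -1
  B^(n-1-k) = 11^1 mod 101 = 11
  Delta = -1 * 11 mod 101 = 90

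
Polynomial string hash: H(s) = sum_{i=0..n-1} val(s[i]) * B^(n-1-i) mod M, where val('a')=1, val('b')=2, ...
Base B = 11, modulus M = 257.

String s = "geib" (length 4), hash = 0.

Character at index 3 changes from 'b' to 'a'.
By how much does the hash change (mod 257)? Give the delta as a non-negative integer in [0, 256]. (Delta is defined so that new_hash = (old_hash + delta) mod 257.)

Delta formula: (val(new) - val(old)) * B^(n-1-k) mod M
  val('a') - val('b') = 1 - 2 = -1
  B^(n-1-k) = 11^0 mod 257 = 1
  Delta = -1 * 1 mod 257 = 256

Answer: 256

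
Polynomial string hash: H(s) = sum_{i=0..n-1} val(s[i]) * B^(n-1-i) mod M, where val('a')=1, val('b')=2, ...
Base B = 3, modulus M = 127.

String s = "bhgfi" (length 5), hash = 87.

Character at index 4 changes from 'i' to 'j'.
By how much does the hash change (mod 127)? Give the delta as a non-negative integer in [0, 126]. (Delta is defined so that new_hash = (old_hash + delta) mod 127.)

Delta formula: (val(new) - val(old)) * B^(n-1-k) mod M
  val('j') - val('i') = 10 - 9 = 1
  B^(n-1-k) = 3^0 mod 127 = 1
  Delta = 1 * 1 mod 127 = 1

Answer: 1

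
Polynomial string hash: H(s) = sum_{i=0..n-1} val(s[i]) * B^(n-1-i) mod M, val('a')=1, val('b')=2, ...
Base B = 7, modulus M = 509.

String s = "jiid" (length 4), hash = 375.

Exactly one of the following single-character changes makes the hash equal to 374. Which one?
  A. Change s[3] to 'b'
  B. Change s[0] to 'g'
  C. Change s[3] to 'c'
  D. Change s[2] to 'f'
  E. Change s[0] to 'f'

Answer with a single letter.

Answer: C

Derivation:
Option A: s[3]='d'->'b', delta=(2-4)*7^0 mod 509 = 507, hash=375+507 mod 509 = 373
Option B: s[0]='j'->'g', delta=(7-10)*7^3 mod 509 = 498, hash=375+498 mod 509 = 364
Option C: s[3]='d'->'c', delta=(3-4)*7^0 mod 509 = 508, hash=375+508 mod 509 = 374 <-- target
Option D: s[2]='i'->'f', delta=(6-9)*7^1 mod 509 = 488, hash=375+488 mod 509 = 354
Option E: s[0]='j'->'f', delta=(6-10)*7^3 mod 509 = 155, hash=375+155 mod 509 = 21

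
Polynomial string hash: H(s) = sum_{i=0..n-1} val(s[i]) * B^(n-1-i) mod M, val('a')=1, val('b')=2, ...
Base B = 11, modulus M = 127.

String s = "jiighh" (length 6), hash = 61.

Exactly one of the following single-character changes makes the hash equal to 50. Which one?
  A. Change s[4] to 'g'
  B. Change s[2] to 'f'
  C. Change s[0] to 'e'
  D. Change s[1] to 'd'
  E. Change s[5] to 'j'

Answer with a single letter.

Option A: s[4]='h'->'g', delta=(7-8)*11^1 mod 127 = 116, hash=61+116 mod 127 = 50 <-- target
Option B: s[2]='i'->'f', delta=(6-9)*11^3 mod 127 = 71, hash=61+71 mod 127 = 5
Option C: s[0]='j'->'e', delta=(5-10)*11^5 mod 127 = 52, hash=61+52 mod 127 = 113
Option D: s[1]='i'->'d', delta=(4-9)*11^4 mod 127 = 74, hash=61+74 mod 127 = 8
Option E: s[5]='h'->'j', delta=(10-8)*11^0 mod 127 = 2, hash=61+2 mod 127 = 63

Answer: A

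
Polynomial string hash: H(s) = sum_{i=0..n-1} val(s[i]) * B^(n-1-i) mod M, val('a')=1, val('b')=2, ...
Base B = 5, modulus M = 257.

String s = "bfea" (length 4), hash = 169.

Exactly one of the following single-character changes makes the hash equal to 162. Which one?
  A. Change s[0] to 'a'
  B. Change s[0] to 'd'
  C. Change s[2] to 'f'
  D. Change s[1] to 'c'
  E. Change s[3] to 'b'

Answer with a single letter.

Option A: s[0]='b'->'a', delta=(1-2)*5^3 mod 257 = 132, hash=169+132 mod 257 = 44
Option B: s[0]='b'->'d', delta=(4-2)*5^3 mod 257 = 250, hash=169+250 mod 257 = 162 <-- target
Option C: s[2]='e'->'f', delta=(6-5)*5^1 mod 257 = 5, hash=169+5 mod 257 = 174
Option D: s[1]='f'->'c', delta=(3-6)*5^2 mod 257 = 182, hash=169+182 mod 257 = 94
Option E: s[3]='a'->'b', delta=(2-1)*5^0 mod 257 = 1, hash=169+1 mod 257 = 170

Answer: B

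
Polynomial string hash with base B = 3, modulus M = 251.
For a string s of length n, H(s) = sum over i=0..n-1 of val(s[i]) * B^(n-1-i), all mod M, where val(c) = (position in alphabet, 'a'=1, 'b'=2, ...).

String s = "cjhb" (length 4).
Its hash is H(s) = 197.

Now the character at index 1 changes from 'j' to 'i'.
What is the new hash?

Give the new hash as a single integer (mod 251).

Answer: 188

Derivation:
val('j') = 10, val('i') = 9
Position k = 1, exponent = n-1-k = 2
B^2 mod M = 3^2 mod 251 = 9
Delta = (9 - 10) * 9 mod 251 = 242
New hash = (197 + 242) mod 251 = 188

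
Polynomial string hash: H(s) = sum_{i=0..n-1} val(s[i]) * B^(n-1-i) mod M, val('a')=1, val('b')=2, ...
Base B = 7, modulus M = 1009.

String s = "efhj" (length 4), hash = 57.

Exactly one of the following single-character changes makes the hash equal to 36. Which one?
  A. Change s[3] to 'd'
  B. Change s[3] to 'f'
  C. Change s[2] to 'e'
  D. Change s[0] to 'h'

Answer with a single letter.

Answer: C

Derivation:
Option A: s[3]='j'->'d', delta=(4-10)*7^0 mod 1009 = 1003, hash=57+1003 mod 1009 = 51
Option B: s[3]='j'->'f', delta=(6-10)*7^0 mod 1009 = 1005, hash=57+1005 mod 1009 = 53
Option C: s[2]='h'->'e', delta=(5-8)*7^1 mod 1009 = 988, hash=57+988 mod 1009 = 36 <-- target
Option D: s[0]='e'->'h', delta=(8-5)*7^3 mod 1009 = 20, hash=57+20 mod 1009 = 77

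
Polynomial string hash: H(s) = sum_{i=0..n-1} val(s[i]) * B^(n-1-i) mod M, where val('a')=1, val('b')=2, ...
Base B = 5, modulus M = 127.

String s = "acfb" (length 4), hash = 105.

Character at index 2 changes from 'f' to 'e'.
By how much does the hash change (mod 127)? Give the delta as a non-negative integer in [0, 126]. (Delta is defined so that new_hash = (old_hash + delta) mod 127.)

Answer: 122

Derivation:
Delta formula: (val(new) - val(old)) * B^(n-1-k) mod M
  val('e') - val('f') = 5 - 6 = -1
  B^(n-1-k) = 5^1 mod 127 = 5
  Delta = -1 * 5 mod 127 = 122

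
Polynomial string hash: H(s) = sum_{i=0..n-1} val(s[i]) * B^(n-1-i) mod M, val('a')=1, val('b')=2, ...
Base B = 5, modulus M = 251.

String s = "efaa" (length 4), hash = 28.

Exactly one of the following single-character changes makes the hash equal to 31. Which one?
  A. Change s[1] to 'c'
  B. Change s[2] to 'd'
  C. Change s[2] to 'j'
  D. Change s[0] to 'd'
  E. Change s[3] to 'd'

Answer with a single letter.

Option A: s[1]='f'->'c', delta=(3-6)*5^2 mod 251 = 176, hash=28+176 mod 251 = 204
Option B: s[2]='a'->'d', delta=(4-1)*5^1 mod 251 = 15, hash=28+15 mod 251 = 43
Option C: s[2]='a'->'j', delta=(10-1)*5^1 mod 251 = 45, hash=28+45 mod 251 = 73
Option D: s[0]='e'->'d', delta=(4-5)*5^3 mod 251 = 126, hash=28+126 mod 251 = 154
Option E: s[3]='a'->'d', delta=(4-1)*5^0 mod 251 = 3, hash=28+3 mod 251 = 31 <-- target

Answer: E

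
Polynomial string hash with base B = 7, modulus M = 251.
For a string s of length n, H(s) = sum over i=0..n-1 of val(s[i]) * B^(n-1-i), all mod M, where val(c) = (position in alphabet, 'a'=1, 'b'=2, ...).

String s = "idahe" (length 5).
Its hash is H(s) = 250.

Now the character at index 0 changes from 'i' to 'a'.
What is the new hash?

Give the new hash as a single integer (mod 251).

val('i') = 9, val('a') = 1
Position k = 0, exponent = n-1-k = 4
B^4 mod M = 7^4 mod 251 = 142
Delta = (1 - 9) * 142 mod 251 = 119
New hash = (250 + 119) mod 251 = 118

Answer: 118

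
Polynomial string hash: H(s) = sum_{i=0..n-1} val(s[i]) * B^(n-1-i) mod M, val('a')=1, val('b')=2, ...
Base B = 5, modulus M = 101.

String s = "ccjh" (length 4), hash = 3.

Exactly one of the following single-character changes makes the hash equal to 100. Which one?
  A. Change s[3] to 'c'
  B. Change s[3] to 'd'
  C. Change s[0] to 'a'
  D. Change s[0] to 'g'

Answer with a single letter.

Option A: s[3]='h'->'c', delta=(3-8)*5^0 mod 101 = 96, hash=3+96 mod 101 = 99
Option B: s[3]='h'->'d', delta=(4-8)*5^0 mod 101 = 97, hash=3+97 mod 101 = 100 <-- target
Option C: s[0]='c'->'a', delta=(1-3)*5^3 mod 101 = 53, hash=3+53 mod 101 = 56
Option D: s[0]='c'->'g', delta=(7-3)*5^3 mod 101 = 96, hash=3+96 mod 101 = 99

Answer: B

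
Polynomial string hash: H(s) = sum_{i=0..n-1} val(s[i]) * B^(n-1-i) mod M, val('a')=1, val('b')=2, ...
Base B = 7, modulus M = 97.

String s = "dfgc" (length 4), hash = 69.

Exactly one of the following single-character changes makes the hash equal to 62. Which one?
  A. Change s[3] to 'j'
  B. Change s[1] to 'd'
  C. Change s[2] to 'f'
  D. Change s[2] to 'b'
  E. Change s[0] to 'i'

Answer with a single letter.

Answer: C

Derivation:
Option A: s[3]='c'->'j', delta=(10-3)*7^0 mod 97 = 7, hash=69+7 mod 97 = 76
Option B: s[1]='f'->'d', delta=(4-6)*7^2 mod 97 = 96, hash=69+96 mod 97 = 68
Option C: s[2]='g'->'f', delta=(6-7)*7^1 mod 97 = 90, hash=69+90 mod 97 = 62 <-- target
Option D: s[2]='g'->'b', delta=(2-7)*7^1 mod 97 = 62, hash=69+62 mod 97 = 34
Option E: s[0]='d'->'i', delta=(9-4)*7^3 mod 97 = 66, hash=69+66 mod 97 = 38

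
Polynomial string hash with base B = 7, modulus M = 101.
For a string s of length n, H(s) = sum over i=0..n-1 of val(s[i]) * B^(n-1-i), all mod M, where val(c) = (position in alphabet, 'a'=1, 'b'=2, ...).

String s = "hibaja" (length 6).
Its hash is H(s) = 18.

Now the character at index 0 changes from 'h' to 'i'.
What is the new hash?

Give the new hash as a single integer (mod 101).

val('h') = 8, val('i') = 9
Position k = 0, exponent = n-1-k = 5
B^5 mod M = 7^5 mod 101 = 41
Delta = (9 - 8) * 41 mod 101 = 41
New hash = (18 + 41) mod 101 = 59

Answer: 59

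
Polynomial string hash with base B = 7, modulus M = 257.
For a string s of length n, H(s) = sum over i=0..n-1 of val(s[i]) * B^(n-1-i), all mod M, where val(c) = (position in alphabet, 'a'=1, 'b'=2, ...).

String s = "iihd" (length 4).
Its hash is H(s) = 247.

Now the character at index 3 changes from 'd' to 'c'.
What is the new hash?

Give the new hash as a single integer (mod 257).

Answer: 246

Derivation:
val('d') = 4, val('c') = 3
Position k = 3, exponent = n-1-k = 0
B^0 mod M = 7^0 mod 257 = 1
Delta = (3 - 4) * 1 mod 257 = 256
New hash = (247 + 256) mod 257 = 246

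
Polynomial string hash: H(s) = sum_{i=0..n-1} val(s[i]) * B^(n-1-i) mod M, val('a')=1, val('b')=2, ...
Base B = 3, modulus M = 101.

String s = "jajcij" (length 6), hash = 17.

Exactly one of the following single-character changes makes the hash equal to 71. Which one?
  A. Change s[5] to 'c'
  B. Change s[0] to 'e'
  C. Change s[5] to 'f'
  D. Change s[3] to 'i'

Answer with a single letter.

Option A: s[5]='j'->'c', delta=(3-10)*3^0 mod 101 = 94, hash=17+94 mod 101 = 10
Option B: s[0]='j'->'e', delta=(5-10)*3^5 mod 101 = 98, hash=17+98 mod 101 = 14
Option C: s[5]='j'->'f', delta=(6-10)*3^0 mod 101 = 97, hash=17+97 mod 101 = 13
Option D: s[3]='c'->'i', delta=(9-3)*3^2 mod 101 = 54, hash=17+54 mod 101 = 71 <-- target

Answer: D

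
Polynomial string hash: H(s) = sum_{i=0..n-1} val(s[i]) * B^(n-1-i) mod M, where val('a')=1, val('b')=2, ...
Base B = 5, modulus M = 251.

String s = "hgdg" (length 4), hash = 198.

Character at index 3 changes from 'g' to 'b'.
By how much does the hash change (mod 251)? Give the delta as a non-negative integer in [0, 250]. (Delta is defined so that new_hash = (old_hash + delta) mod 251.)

Answer: 246

Derivation:
Delta formula: (val(new) - val(old)) * B^(n-1-k) mod M
  val('b') - val('g') = 2 - 7 = -5
  B^(n-1-k) = 5^0 mod 251 = 1
  Delta = -5 * 1 mod 251 = 246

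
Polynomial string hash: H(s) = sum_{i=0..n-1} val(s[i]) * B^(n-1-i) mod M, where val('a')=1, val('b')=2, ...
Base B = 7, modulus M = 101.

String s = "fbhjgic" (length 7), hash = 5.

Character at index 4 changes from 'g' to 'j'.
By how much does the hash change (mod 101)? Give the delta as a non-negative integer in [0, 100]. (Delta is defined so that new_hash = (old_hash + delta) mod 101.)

Delta formula: (val(new) - val(old)) * B^(n-1-k) mod M
  val('j') - val('g') = 10 - 7 = 3
  B^(n-1-k) = 7^2 mod 101 = 49
  Delta = 3 * 49 mod 101 = 46

Answer: 46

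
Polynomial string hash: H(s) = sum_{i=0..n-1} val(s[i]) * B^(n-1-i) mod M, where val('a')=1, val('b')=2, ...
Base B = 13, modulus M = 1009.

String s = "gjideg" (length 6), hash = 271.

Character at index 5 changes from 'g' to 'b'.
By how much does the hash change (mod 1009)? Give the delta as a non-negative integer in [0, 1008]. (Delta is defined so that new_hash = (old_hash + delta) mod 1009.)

Delta formula: (val(new) - val(old)) * B^(n-1-k) mod M
  val('b') - val('g') = 2 - 7 = -5
  B^(n-1-k) = 13^0 mod 1009 = 1
  Delta = -5 * 1 mod 1009 = 1004

Answer: 1004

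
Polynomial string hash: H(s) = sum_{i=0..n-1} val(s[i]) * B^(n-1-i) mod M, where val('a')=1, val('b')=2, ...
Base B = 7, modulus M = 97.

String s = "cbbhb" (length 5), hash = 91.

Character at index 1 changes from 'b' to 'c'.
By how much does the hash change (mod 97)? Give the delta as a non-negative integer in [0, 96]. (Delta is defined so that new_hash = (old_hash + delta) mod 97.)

Delta formula: (val(new) - val(old)) * B^(n-1-k) mod M
  val('c') - val('b') = 3 - 2 = 1
  B^(n-1-k) = 7^3 mod 97 = 52
  Delta = 1 * 52 mod 97 = 52

Answer: 52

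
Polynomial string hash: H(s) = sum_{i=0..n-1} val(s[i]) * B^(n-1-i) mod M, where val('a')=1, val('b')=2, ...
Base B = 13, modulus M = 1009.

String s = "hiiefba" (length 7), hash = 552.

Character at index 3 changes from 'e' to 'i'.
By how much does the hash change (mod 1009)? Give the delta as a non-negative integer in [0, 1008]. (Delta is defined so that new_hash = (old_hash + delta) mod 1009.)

Answer: 716

Derivation:
Delta formula: (val(new) - val(old)) * B^(n-1-k) mod M
  val('i') - val('e') = 9 - 5 = 4
  B^(n-1-k) = 13^3 mod 1009 = 179
  Delta = 4 * 179 mod 1009 = 716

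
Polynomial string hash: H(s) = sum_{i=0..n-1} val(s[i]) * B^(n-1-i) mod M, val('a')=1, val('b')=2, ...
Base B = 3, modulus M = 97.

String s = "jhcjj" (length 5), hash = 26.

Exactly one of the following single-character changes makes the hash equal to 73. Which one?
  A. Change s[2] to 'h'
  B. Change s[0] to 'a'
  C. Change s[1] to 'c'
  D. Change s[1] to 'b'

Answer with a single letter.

Option A: s[2]='c'->'h', delta=(8-3)*3^2 mod 97 = 45, hash=26+45 mod 97 = 71
Option B: s[0]='j'->'a', delta=(1-10)*3^4 mod 97 = 47, hash=26+47 mod 97 = 73 <-- target
Option C: s[1]='h'->'c', delta=(3-8)*3^3 mod 97 = 59, hash=26+59 mod 97 = 85
Option D: s[1]='h'->'b', delta=(2-8)*3^3 mod 97 = 32, hash=26+32 mod 97 = 58

Answer: B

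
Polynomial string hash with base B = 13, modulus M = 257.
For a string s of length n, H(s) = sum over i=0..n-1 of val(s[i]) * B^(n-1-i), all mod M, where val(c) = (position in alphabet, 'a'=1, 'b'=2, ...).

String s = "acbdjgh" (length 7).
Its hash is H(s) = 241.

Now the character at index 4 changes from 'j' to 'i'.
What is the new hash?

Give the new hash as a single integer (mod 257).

val('j') = 10, val('i') = 9
Position k = 4, exponent = n-1-k = 2
B^2 mod M = 13^2 mod 257 = 169
Delta = (9 - 10) * 169 mod 257 = 88
New hash = (241 + 88) mod 257 = 72

Answer: 72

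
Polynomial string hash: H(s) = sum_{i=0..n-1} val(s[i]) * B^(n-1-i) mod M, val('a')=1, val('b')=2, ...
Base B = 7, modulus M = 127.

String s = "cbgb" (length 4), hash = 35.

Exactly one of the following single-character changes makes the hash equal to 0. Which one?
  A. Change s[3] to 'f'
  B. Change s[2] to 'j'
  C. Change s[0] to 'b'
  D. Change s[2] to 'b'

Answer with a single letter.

Answer: D

Derivation:
Option A: s[3]='b'->'f', delta=(6-2)*7^0 mod 127 = 4, hash=35+4 mod 127 = 39
Option B: s[2]='g'->'j', delta=(10-7)*7^1 mod 127 = 21, hash=35+21 mod 127 = 56
Option C: s[0]='c'->'b', delta=(2-3)*7^3 mod 127 = 38, hash=35+38 mod 127 = 73
Option D: s[2]='g'->'b', delta=(2-7)*7^1 mod 127 = 92, hash=35+92 mod 127 = 0 <-- target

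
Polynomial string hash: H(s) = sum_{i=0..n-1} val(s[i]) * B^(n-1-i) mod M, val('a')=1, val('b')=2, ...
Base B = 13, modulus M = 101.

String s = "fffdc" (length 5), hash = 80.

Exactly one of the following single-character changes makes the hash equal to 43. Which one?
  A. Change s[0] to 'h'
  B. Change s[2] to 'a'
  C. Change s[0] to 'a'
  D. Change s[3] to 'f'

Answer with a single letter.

Answer: B

Derivation:
Option A: s[0]='f'->'h', delta=(8-6)*13^4 mod 101 = 57, hash=80+57 mod 101 = 36
Option B: s[2]='f'->'a', delta=(1-6)*13^2 mod 101 = 64, hash=80+64 mod 101 = 43 <-- target
Option C: s[0]='f'->'a', delta=(1-6)*13^4 mod 101 = 9, hash=80+9 mod 101 = 89
Option D: s[3]='d'->'f', delta=(6-4)*13^1 mod 101 = 26, hash=80+26 mod 101 = 5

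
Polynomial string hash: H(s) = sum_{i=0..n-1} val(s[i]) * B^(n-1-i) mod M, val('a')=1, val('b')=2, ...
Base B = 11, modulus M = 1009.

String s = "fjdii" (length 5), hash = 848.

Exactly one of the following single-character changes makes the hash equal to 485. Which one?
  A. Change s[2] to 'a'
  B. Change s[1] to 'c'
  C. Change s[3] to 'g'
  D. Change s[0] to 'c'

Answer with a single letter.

Answer: A

Derivation:
Option A: s[2]='d'->'a', delta=(1-4)*11^2 mod 1009 = 646, hash=848+646 mod 1009 = 485 <-- target
Option B: s[1]='j'->'c', delta=(3-10)*11^3 mod 1009 = 773, hash=848+773 mod 1009 = 612
Option C: s[3]='i'->'g', delta=(7-9)*11^1 mod 1009 = 987, hash=848+987 mod 1009 = 826
Option D: s[0]='f'->'c', delta=(3-6)*11^4 mod 1009 = 473, hash=848+473 mod 1009 = 312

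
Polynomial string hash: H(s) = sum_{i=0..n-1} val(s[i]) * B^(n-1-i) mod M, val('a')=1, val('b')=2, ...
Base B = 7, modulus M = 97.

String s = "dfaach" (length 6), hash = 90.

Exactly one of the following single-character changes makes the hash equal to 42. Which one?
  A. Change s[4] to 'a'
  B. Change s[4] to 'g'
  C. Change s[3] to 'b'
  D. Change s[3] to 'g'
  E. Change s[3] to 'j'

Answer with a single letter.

Answer: C

Derivation:
Option A: s[4]='c'->'a', delta=(1-3)*7^1 mod 97 = 83, hash=90+83 mod 97 = 76
Option B: s[4]='c'->'g', delta=(7-3)*7^1 mod 97 = 28, hash=90+28 mod 97 = 21
Option C: s[3]='a'->'b', delta=(2-1)*7^2 mod 97 = 49, hash=90+49 mod 97 = 42 <-- target
Option D: s[3]='a'->'g', delta=(7-1)*7^2 mod 97 = 3, hash=90+3 mod 97 = 93
Option E: s[3]='a'->'j', delta=(10-1)*7^2 mod 97 = 53, hash=90+53 mod 97 = 46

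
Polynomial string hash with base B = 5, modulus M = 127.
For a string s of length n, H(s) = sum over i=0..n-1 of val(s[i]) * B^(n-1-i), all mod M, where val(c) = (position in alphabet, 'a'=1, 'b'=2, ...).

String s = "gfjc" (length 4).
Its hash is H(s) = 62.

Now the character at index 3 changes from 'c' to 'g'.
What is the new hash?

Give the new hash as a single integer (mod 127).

val('c') = 3, val('g') = 7
Position k = 3, exponent = n-1-k = 0
B^0 mod M = 5^0 mod 127 = 1
Delta = (7 - 3) * 1 mod 127 = 4
New hash = (62 + 4) mod 127 = 66

Answer: 66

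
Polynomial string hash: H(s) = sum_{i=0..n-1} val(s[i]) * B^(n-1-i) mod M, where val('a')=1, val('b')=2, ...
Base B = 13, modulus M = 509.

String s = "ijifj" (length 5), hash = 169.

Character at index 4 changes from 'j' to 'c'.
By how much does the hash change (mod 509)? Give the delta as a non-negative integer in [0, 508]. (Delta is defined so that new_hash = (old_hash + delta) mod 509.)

Answer: 502

Derivation:
Delta formula: (val(new) - val(old)) * B^(n-1-k) mod M
  val('c') - val('j') = 3 - 10 = -7
  B^(n-1-k) = 13^0 mod 509 = 1
  Delta = -7 * 1 mod 509 = 502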